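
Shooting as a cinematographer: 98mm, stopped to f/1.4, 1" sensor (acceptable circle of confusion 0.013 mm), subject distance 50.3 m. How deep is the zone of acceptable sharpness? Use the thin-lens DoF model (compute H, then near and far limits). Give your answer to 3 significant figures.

Hyperfocal distance H = f²/(N·c) + f = 98²/(1.4 × 0.013) + 98 = 9604/0.0182 + 98 ≈ 527790.3 mm ≈ 527.8 m.
Near limit Dn = s·(H − f)/(H + s − 2f) = 50300 × (527790.3 − 98) / (527790.3 + 50300 − 2 × 98) = 50300 × 527692.3 / 577894.3 ≈ 45930.4 mm.
Far limit Df = s·(H − f)/(H − s) = 50300 × (527790.3 − 98) / (527790.3 − 50300) = 50300 × 527692.3 / 477490.3 ≈ 55588.4 mm.
Depth of field = Df − Dn = 55588.4 − 45930.4 ≈ 9658.0 mm ≈ 9.66 m.

9.66 m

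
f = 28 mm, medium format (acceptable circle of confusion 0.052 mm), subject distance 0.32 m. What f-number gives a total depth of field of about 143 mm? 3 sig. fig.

Write h = H − f = f²/(N·c). The thin-lens limits are Dn = s·h/(h + (s−f)) and Df = s·h/(h − (s−f)), so DoF = Df − Dn = 2·s·(s−f)·h / (h² − (s−f)²).
That is a quadratic in h: DoF·h² − 2·s·(s−f)·h − DoF·(s−f)² = 0 ⇒ h = (s−f)·(s + √(s² + DoF²)) / DoF = 292 × (320 + √(320² + 143²)) / 143 = 292 × (320 + 350.498) / 143 ≈ 1369.1 mm.
Then N = f²/(c·h) = 28² / (0.052 × 1369.1) = 784 / 71.195 ≈ 11.

f/11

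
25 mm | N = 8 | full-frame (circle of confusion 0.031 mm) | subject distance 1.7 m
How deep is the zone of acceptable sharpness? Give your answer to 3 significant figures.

Hyperfocal distance H = f²/(N·c) + f = 25²/(8 × 0.031) + 25 = 625/0.248 + 25 ≈ 2545.2 mm ≈ 2.545 m.
Near limit Dn = s·(H − f)/(H + s − 2f) = 1700 × (2545.2 − 25) / (2545.2 + 1700 − 2 × 25) = 1700 × 2520.2 / 4195.2 ≈ 1021.2 mm.
Far limit Df = s·(H − f)/(H − s) = 1700 × (2545.2 − 25) / (2545.2 − 1700) = 1700 × 2520.2 / 845.2 ≈ 5069.2 mm.
Depth of field = Df − Dn = 5069.2 − 1021.2 ≈ 4048.0 mm ≈ 4.05 m.

4.05 m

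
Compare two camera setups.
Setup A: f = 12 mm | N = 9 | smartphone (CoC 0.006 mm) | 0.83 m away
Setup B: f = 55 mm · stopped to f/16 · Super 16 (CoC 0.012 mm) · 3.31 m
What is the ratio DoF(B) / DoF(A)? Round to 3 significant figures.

Setup A: H = 12²/(9×0.006) + 12 ≈ 2678.7 mm; DoF = Df − Dn = 1197.26 − 635.16 ≈ 562.10 mm.
Setup B: H = 55²/(16×0.012) + 55 ≈ 15810.2 mm; DoF = Df − Dn = 4171.9 − 2743.2 ≈ 1428.7 mm.
Ratio = 1428.7 / 562.10 ≈ 2.54.

2.54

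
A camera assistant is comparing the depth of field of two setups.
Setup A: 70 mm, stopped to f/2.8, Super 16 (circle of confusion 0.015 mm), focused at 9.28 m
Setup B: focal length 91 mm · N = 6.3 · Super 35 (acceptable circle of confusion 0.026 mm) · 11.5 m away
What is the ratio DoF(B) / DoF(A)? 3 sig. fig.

3.71

Setup A: H = 70²/(2.8×0.015) + 70 ≈ 116736.7 mm; DoF = Df − Dn = 10075.4 − 8601.0 ≈ 1474.4 mm.
Setup B: H = 91²/(6.3×0.026) + 91 ≈ 50646.6 mm; DoF = Df − Dn = 14851.6 − 9382.6 ≈ 5469.0 mm.
Ratio = 5469.0 / 1474.4 ≈ 3.71.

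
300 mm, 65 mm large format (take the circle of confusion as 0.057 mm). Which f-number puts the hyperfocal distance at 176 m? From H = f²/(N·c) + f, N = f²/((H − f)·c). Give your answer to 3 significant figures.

Rearrange H = f²/(N·c) + f for N: N = f² / ((H − f)·c).
N = 300² / ((176000 − 300) × 0.057) = 90000 / 10015 ≈ 8.99.

f/8.99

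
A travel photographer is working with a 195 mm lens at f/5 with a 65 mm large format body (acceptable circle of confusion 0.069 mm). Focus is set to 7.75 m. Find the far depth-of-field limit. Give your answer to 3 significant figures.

Hyperfocal distance H = f²/(N·c) + f = 195²/(5 × 0.069) + 195 = 38025/0.345 + 195 ≈ 110412.4 mm ≈ 110.4 m.
Far limit Df = s·(H − f)/(H − s) = 7750 × (110412.4 − 195) / (110412.4 − 7750) = 7750 × 110217.4 / 102662.4 ≈ 8320.3 mm ≈ 8.32 m.

8.32 m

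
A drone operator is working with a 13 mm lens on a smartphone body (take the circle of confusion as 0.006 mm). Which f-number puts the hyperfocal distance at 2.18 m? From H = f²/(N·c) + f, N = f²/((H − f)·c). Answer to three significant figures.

f/13

Rearrange H = f²/(N·c) + f for N: N = f² / ((H − f)·c).
N = 13² / ((2180 − 13) × 0.006) = 169 / 13.00 ≈ 13.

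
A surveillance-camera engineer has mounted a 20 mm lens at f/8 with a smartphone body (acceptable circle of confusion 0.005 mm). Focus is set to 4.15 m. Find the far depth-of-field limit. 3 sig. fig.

7.07 m

Hyperfocal distance H = f²/(N·c) + f = 20²/(8 × 0.005) + 20 = 400/0.04 + 20 ≈ 10020.0 mm ≈ 10.02 m.
Far limit Df = s·(H − f)/(H − s) = 4150 × (10020.0 − 20) / (10020.0 − 4150) = 4150 × 10000.0 / 5870.0 ≈ 7069.8 mm ≈ 7.07 m.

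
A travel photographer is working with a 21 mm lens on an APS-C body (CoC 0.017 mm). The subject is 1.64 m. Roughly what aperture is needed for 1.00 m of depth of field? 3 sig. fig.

Write h = H − f = f²/(N·c). The thin-lens limits are Dn = s·h/(h + (s−f)) and Df = s·h/(h − (s−f)), so DoF = Df − Dn = 2·s·(s−f)·h / (h² − (s−f)²).
That is a quadratic in h: DoF·h² − 2·s·(s−f)·h − DoF·(s−f)² = 0 ⇒ h = (s−f)·(s + √(s² + DoF²)) / DoF = 1619 × (1640 + √(1640² + 1000²)) / 1000 = 1619 × (1640 + 1920.83) / 1000 ≈ 5765.0 mm.
Then N = f²/(c·h) = 21² / (0.017 × 5765.0) = 441 / 98.005 ≈ 4.50.

f/4.50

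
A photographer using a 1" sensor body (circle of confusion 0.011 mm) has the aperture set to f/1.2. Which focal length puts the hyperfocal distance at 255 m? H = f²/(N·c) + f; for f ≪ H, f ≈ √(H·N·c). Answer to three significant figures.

58.0 mm

From H = f²/(N·c) + f, with f ≪ H: f ≈ √(H·N·c) = √(255000 × 1.2 × 0.011) = √3366.0 ≈ 58.02 mm.
The +f correction barely moves this — solving exactly, f² + N·c·f − N·c·H = 0 ⇒ f = (−N·c + √((N·c)² + 4·N·c·H))/2 = (−0.0132 + √13464)/2 ≈ 58.011 mm, so f ≈ 58.0 mm.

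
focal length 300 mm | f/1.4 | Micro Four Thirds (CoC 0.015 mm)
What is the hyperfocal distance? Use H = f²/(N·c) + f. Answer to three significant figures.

Hyperfocal distance H = f²/(N·c) + f = 300²/(1.4 × 0.015) + 300 = 90000/0.021 + 300 ≈ 4286014.3 mm ≈ 4290 m.

4290 m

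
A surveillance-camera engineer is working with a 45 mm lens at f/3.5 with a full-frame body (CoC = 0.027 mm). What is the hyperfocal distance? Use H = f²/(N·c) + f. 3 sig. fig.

Hyperfocal distance H = f²/(N·c) + f = 45²/(3.5 × 0.027) + 45 = 2025/0.0945 + 45 ≈ 21473.6 mm ≈ 21.5 m.

21.5 m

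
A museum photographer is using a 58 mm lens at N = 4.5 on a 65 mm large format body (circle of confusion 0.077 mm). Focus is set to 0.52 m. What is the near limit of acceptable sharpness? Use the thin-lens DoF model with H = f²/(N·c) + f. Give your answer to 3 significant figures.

496 mm

Hyperfocal distance H = f²/(N·c) + f = 58²/(4.5 × 0.077) + 58 = 3364/0.3465 + 58 ≈ 9766.5 mm ≈ 9.767 m.
Near limit Dn = s·(H − f)/(H + s − 2f) = 520 × (9766.5 − 58) / (9766.5 + 520 − 2 × 58) = 520 × 9708.5 / 10170.5 ≈ 496.38 mm.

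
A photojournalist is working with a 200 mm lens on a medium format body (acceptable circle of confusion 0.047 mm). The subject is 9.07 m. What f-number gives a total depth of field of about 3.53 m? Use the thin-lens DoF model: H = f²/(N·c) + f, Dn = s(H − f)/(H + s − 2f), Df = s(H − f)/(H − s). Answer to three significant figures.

f/18

Write h = H − f = f²/(N·c). The thin-lens limits are Dn = s·h/(h + (s−f)) and Df = s·h/(h − (s−f)), so DoF = Df − Dn = 2·s·(s−f)·h / (h² − (s−f)²).
That is a quadratic in h: DoF·h² − 2·s·(s−f)·h − DoF·(s−f)² = 0 ⇒ h = (s−f)·(s + √(s² + DoF²)) / DoF = 8870 × (9070 + √(9070² + 3530²)) / 3530 = 8870 × (9070 + 9732.72) / 3530 ≈ 47246 mm.
Then N = f²/(c·h) = 200² / (0.047 × 47246) = 40000 / 2220.6 ≈ 18.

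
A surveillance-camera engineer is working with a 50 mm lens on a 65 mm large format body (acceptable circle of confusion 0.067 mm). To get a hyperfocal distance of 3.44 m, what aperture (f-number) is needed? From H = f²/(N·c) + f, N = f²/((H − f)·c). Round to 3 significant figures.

f/11

Rearrange H = f²/(N·c) + f for N: N = f² / ((H − f)·c).
N = 50² / ((3440 − 50) × 0.067) = 2500 / 227.1 ≈ 11.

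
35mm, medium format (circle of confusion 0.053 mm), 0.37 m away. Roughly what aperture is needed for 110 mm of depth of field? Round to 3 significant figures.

f/10

Write h = H − f = f²/(N·c). The thin-lens limits are Dn = s·h/(h + (s−f)) and Df = s·h/(h − (s−f)), so DoF = Df − Dn = 2·s·(s−f)·h / (h² − (s−f)²).
That is a quadratic in h: DoF·h² − 2·s·(s−f)·h − DoF·(s−f)² = 0 ⇒ h = (s−f)·(s + √(s² + DoF²)) / DoF = 335 × (370 + √(370² + 110²)) / 110 = 335 × (370 + 386.005) / 110 ≈ 2302.4 mm.
Then N = f²/(c·h) = 35² / (0.053 × 2302.4) = 1225 / 122.03 ≈ 10.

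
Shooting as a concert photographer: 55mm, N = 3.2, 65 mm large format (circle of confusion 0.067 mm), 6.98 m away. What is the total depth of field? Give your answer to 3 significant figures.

Hyperfocal distance H = f²/(N·c) + f = 55²/(3.2 × 0.067) + 55 = 3025/0.2144 + 55 ≈ 14164.1 mm ≈ 14.16 m.
Near limit Dn = s·(H − f)/(H + s − 2f) = 6980 × (14164.1 − 55) / (14164.1 + 6980 − 2 × 55) = 6980 × 14109.1 / 21034.1 ≈ 4682.0 mm.
Far limit Df = s·(H − f)/(H − s) = 6980 × (14164.1 − 55) / (14164.1 − 6980) = 6980 × 14109.1 / 7184.1 ≈ 13708.2 mm.
Depth of field = Df − Dn = 13708.2 − 4682.0 ≈ 9026.2 mm ≈ 9.03 m.

9.03 m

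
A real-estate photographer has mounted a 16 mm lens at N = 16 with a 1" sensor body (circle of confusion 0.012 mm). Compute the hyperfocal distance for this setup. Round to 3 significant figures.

1.35 m

Hyperfocal distance H = f²/(N·c) + f = 16²/(16 × 0.012) + 16 = 256/0.192 + 16 ≈ 1349.3 mm ≈ 1.35 m.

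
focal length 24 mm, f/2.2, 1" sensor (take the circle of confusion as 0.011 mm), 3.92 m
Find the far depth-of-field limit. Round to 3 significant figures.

Hyperfocal distance H = f²/(N·c) + f = 24²/(2.2 × 0.011) + 24 = 576/0.0242 + 24 ≈ 23825.7 mm ≈ 23.83 m.
Far limit Df = s·(H − f)/(H − s) = 3920 × (23825.7 − 24) / (23825.7 − 3920) = 3920 × 23801.7 / 19905.7 ≈ 4687.2 mm ≈ 4.69 m.

4.69 m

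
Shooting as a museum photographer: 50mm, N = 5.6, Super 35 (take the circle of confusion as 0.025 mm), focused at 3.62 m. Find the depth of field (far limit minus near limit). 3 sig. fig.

1.51 m

Hyperfocal distance H = f²/(N·c) + f = 50²/(5.6 × 0.025) + 50 = 2500/0.14 + 50 ≈ 17907.1 mm ≈ 17.91 m.
Near limit Dn = s·(H − f)/(H + s − 2f) = 3620 × (17907.1 − 50) / (17907.1 + 3620 − 2 × 50) = 3620 × 17857.1 / 21427.1 ≈ 3016.9 mm.
Far limit Df = s·(H − f)/(H − s) = 3620 × (17907.1 − 50) / (17907.1 − 3620) = 3620 × 17857.1 / 14287.1 ≈ 4524.5 mm.
Depth of field = Df − Dn = 4524.5 − 3016.9 ≈ 1507.6 mm ≈ 1.51 m.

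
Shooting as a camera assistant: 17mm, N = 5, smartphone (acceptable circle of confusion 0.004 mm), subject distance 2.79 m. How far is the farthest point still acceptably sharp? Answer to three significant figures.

Hyperfocal distance H = f²/(N·c) + f = 17²/(5 × 0.004) + 17 = 289/0.02 + 17 ≈ 14467.0 mm ≈ 14.47 m.
Far limit Df = s·(H − f)/(H − s) = 2790 × (14467.0 − 17) / (14467.0 − 2790) = 2790 × 14450.0 / 11677.0 ≈ 3452.6 mm ≈ 3.45 m.

3.45 m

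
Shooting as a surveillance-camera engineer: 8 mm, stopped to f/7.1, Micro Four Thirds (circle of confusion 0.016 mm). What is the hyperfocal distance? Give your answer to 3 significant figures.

Hyperfocal distance H = f²/(N·c) + f = 8²/(7.1 × 0.016) + 8 = 64/0.1136 + 8 ≈ 571.4 mm ≈ 0.571 m.

0.571 m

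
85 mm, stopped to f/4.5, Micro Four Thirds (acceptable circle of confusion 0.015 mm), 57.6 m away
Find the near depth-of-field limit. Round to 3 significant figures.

Hyperfocal distance H = f²/(N·c) + f = 85²/(4.5 × 0.015) + 85 = 7225/0.0675 + 85 ≈ 107122.0 mm ≈ 107.1 m.
Near limit Dn = s·(H − f)/(H + s − 2f) = 57600 × (107122.0 − 85) / (107122.0 + 57600 − 2 × 85) = 57600 × 107037.0 / 164552.0 ≈ 37467 mm ≈ 37.5 m.

37.5 m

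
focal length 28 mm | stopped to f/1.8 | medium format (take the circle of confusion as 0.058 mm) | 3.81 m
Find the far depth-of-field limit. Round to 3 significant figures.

7.68 m

Hyperfocal distance H = f²/(N·c) + f = 28²/(1.8 × 0.058) + 28 = 784/0.1044 + 28 ≈ 7537.6 mm ≈ 7.538 m.
Far limit Df = s·(H − f)/(H − s) = 3810 × (7537.6 − 28) / (7537.6 − 3810) = 3810 × 7509.6 / 3727.6 ≈ 7675.6 mm ≈ 7.68 m.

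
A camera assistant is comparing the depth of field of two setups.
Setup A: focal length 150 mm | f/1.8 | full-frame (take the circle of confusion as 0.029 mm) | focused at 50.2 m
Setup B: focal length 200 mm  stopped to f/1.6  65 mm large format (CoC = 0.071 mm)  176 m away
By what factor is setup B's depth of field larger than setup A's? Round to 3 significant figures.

19.8

Setup A: H = 150²/(1.8×0.029) + 150 ≈ 431184.5 mm; DoF = Df − Dn = 56795 − 44977 ≈ 11818 mm.
Setup B: H = 200²/(1.6×0.071) + 200 ≈ 352312.7 mm; DoF = Df − Dn = 351488 − 117390 ≈ 234098 mm.
Ratio = 234098 / 11818 ≈ 19.8.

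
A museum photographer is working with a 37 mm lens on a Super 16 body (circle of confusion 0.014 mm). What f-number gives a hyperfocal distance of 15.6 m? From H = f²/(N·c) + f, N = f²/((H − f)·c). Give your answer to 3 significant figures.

f/6.28

Rearrange H = f²/(N·c) + f for N: N = f² / ((H − f)·c).
N = 37² / ((15600 − 37) × 0.014) = 1369 / 217.9 ≈ 6.28.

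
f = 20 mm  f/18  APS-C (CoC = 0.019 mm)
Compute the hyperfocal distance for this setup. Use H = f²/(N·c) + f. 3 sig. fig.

1.19 m

Hyperfocal distance H = f²/(N·c) + f = 20²/(18 × 0.019) + 20 = 400/0.342 + 20 ≈ 1189.6 mm ≈ 1.19 m.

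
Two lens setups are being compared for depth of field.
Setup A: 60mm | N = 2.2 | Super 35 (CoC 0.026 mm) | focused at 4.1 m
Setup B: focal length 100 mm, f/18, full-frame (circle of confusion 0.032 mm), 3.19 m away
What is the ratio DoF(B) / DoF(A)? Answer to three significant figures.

2.22

Setup A: H = 60²/(2.2×0.026) + 60 ≈ 62997.1 mm; DoF = Df − Dn = 4381.24 − 3852.69 ≈ 528.55 mm.
Setup B: H = 100²/(18×0.032) + 100 ≈ 17461.1 mm; DoF = Df − Dn = 3880.7 − 2708.0 ≈ 1172.7 mm.
Ratio = 1172.7 / 528.55 ≈ 2.22.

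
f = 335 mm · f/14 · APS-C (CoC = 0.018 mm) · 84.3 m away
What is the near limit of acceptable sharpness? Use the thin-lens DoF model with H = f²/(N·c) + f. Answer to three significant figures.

70.9 m

Hyperfocal distance H = f²/(N·c) + f = 335²/(14 × 0.018) + 335 = 112225/0.252 + 335 ≈ 445672.3 mm ≈ 445.7 m.
Near limit Dn = s·(H − f)/(H + s − 2f) = 84300 × (445672.3 − 335) / (445672.3 + 84300 − 2 × 335) = 84300 × 445337.3 / 529302.3 ≈ 70927 mm ≈ 70.9 m.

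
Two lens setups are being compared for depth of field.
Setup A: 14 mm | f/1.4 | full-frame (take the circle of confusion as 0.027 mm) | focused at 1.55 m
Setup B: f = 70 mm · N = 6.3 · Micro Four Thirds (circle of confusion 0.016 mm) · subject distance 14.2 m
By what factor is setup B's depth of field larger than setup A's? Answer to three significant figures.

Setup A: H = 14²/(1.4×0.027) + 14 ≈ 5199.2 mm; DoF = Df − Dn = 2202.4 − 1195.8 ≈ 1006.6 mm.
Setup B: H = 70²/(6.3×0.016) + 70 ≈ 48681.1 mm; DoF = Df − Dn = 20019.0 − 11002.0 ≈ 9017.0 mm.
Ratio = 9017.0 / 1006.6 ≈ 8.96.

8.96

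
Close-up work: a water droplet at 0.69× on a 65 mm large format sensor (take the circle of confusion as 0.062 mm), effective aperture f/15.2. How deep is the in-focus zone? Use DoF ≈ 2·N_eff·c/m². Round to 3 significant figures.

At magnification m, DoF ≈ 2·N_eff·c/m² = 2 × 15.2 × 0.062 / 0.69² = 1.885 / 0.4761 ≈ 3.96 mm.

3.96 mm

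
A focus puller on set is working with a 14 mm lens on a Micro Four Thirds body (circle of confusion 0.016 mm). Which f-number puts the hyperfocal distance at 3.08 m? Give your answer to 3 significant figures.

f/4

Rearrange H = f²/(N·c) + f for N: N = f² / ((H − f)·c).
N = 14² / ((3080 − 14) × 0.016) = 196 / 49.06 ≈ 4.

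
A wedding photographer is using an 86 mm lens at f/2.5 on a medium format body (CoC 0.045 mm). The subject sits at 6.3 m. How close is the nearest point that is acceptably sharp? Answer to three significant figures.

5.76 m

Hyperfocal distance H = f²/(N·c) + f = 86²/(2.5 × 0.045) + 86 = 7396/0.1125 + 86 ≈ 65828.2 mm ≈ 65.83 m.
Near limit Dn = s·(H − f)/(H + s − 2f) = 6300 × (65828.2 − 86) / (65828.2 + 6300 − 2 × 86) = 6300 × 65742.2 / 71956.2 ≈ 5755.9 mm ≈ 5.76 m.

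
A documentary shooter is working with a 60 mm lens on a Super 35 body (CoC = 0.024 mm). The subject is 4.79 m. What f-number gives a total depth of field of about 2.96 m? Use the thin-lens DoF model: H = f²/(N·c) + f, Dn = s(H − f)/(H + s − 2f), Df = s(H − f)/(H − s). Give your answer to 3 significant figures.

f/9.01

Write h = H − f = f²/(N·c). The thin-lens limits are Dn = s·h/(h + (s−f)) and Df = s·h/(h − (s−f)), so DoF = Df − Dn = 2·s·(s−f)·h / (h² − (s−f)²).
That is a quadratic in h: DoF·h² − 2·s·(s−f)·h − DoF·(s−f)² = 0 ⇒ h = (s−f)·(s + √(s² + DoF²)) / DoF = 4730 × (4790 + √(4790² + 2960²)) / 2960 = 4730 × (4790 + 5630.78) / 2960 ≈ 16652 mm.
Then N = f²/(c·h) = 60² / (0.024 × 16652) = 3600 / 399.65 ≈ 9.01.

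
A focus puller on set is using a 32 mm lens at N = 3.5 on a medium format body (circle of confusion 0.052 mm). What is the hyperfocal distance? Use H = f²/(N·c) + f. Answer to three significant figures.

5.66 m

Hyperfocal distance H = f²/(N·c) + f = 32²/(3.5 × 0.052) + 32 = 1024/0.182 + 32 ≈ 5658.4 mm ≈ 5.66 m.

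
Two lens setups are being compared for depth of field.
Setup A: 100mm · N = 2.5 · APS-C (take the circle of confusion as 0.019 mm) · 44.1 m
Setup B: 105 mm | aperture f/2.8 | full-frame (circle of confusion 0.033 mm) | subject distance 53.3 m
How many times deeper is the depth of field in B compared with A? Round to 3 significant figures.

3.08

Setup A: H = 100²/(2.5×0.019) + 100 ≈ 210626.3 mm; DoF = Df − Dn = 55752 − 36476 ≈ 19276 mm.
Setup B: H = 105²/(2.8×0.033) + 105 ≈ 119423.2 mm; DoF = Df − Dn = 96179 − 36865 ≈ 59314 mm.
Ratio = 59314 / 19276 ≈ 3.08.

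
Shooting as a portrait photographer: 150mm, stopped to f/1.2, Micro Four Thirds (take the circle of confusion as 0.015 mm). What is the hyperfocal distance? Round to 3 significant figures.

1250 m

Hyperfocal distance H = f²/(N·c) + f = 150²/(1.2 × 0.015) + 150 = 22500/0.018 + 150 ≈ 1250150.0 mm ≈ 1250 m.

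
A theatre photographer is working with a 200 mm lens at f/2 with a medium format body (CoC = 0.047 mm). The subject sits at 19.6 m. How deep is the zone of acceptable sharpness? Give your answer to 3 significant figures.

Hyperfocal distance H = f²/(N·c) + f = 200²/(2 × 0.047) + 200 = 40000/0.094 + 200 ≈ 425731.9 mm ≈ 425.7 m.
Near limit Dn = s·(H − f)/(H + s − 2f) = 19600 × (425731.9 − 200) / (425731.9 + 19600 − 2 × 200) = 19600 × 425531.9 / 444931.9 ≈ 18745.4 mm.
Far limit Df = s·(H − f)/(H − s) = 19600 × (425731.9 − 200) / (425731.9 − 19600) = 19600 × 425531.9 / 406131.9 ≈ 20536.2 mm.
Depth of field = Df − Dn = 20536.2 − 18745.4 ≈ 1790.8 mm ≈ 1.79 m.

1.79 m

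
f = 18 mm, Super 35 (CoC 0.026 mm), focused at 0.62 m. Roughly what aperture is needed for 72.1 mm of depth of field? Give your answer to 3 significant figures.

Write h = H − f = f²/(N·c). The thin-lens limits are Dn = s·h/(h + (s−f)) and Df = s·h/(h − (s−f)), so DoF = Df − Dn = 2·s·(s−f)·h / (h² − (s−f)²).
That is a quadratic in h: DoF·h² − 2·s·(s−f)·h − DoF·(s−f)² = 0 ⇒ h = (s−f)·(s + √(s² + DoF²)) / DoF = 602 × (620 + √(620² + 72.1²)) / 72.1 = 602 × (620 + 624.178) / 72.1 ≈ 10388 mm.
Then N = f²/(c·h) = 18² / (0.026 × 10388) = 324 / 270.10 ≈ 1.20.

f/1.20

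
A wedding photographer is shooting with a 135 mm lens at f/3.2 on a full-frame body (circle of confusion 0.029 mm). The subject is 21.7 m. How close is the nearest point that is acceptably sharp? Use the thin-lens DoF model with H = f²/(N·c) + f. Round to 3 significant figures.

Hyperfocal distance H = f²/(N·c) + f = 135²/(3.2 × 0.029) + 135 = 18225/0.0928 + 135 ≈ 196525.1 mm ≈ 196.5 m.
Near limit Dn = s·(H − f)/(H + s − 2f) = 21700 × (196525.1 − 135) / (196525.1 + 21700 − 2 × 135) = 21700 × 196390.1 / 217955.1 ≈ 19553 mm ≈ 19.6 m.

19.6 m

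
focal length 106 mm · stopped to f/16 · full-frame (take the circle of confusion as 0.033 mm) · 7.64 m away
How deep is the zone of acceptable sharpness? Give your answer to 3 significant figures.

6.18 m

Hyperfocal distance H = f²/(N·c) + f = 106²/(16 × 0.033) + 106 = 11236/0.528 + 106 ≈ 21386.3 mm ≈ 21.39 m.
Near limit Dn = s·(H − f)/(H + s − 2f) = 7640 × (21386.3 − 106) / (21386.3 + 7640 − 2 × 106) = 7640 × 21280.3 / 28814.3 ≈ 5642.4 mm.
Far limit Df = s·(H − f)/(H − s) = 7640 × (21386.3 − 106) / (21386.3 − 7640) = 7640 × 21280.3 / 13746.3 ≈ 11827.3 mm.
Depth of field = Df − Dn = 11827.3 − 5642.4 ≈ 6184.9 mm ≈ 6.18 m.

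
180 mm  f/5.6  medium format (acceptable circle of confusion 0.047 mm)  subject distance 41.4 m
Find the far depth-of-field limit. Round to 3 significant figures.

Hyperfocal distance H = f²/(N·c) + f = 180²/(5.6 × 0.047) + 180 = 32400/0.2632 + 180 ≈ 123280.3 mm ≈ 123.3 m.
Far limit Df = s·(H − f)/(H − s) = 41400 × (123280.3 − 180) / (123280.3 − 41400) = 41400 × 123100.3 / 81880.3 ≈ 62241 mm ≈ 62.2 m.

62.2 m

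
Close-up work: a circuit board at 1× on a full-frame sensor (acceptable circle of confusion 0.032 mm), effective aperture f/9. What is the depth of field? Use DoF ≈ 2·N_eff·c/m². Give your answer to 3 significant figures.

At magnification m, DoF ≈ 2·N_eff·c/m² = 2 × 9 × 0.032 / 1² = 0.576 / 1 ≈ 0.576 mm.

0.576 mm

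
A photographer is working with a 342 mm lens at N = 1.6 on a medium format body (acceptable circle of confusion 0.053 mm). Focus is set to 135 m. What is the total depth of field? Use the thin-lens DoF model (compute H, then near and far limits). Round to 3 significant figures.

Hyperfocal distance H = f²/(N·c) + f = 342²/(1.6 × 0.053) + 342 = 116964/0.0848 + 342 ≈ 1379634.5 mm ≈ 1380 m.
Near limit Dn = s·(H − f)/(H + s − 2f) = 135000 × (1379634.5 − 342) / (1379634.5 + 135000 − 2 × 342) = 135000 × 1379292.5 / 1513950.5 ≈ 122992 mm.
Far limit Df = s·(H − f)/(H − s) = 135000 × (1379634.5 − 342) / (1379634.5 − 135000) = 135000 × 1379292.5 / 1244634.5 ≈ 149606 mm.
Depth of field = Df − Dn = 149606 − 122992 ≈ 26614 mm ≈ 26.6 m.

26.6 m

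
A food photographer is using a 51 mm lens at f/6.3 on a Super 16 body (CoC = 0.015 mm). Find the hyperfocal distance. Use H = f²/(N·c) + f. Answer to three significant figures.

27.6 m

Hyperfocal distance H = f²/(N·c) + f = 51²/(6.3 × 0.015) + 51 = 2601/0.0945 + 51 ≈ 27574.8 mm ≈ 27.6 m.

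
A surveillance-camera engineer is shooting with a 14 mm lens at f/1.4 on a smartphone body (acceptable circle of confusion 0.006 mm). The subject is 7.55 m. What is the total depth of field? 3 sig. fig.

Hyperfocal distance H = f²/(N·c) + f = 14²/(1.4 × 0.006) + 14 = 196/0.0084 + 14 ≈ 23347.3 mm ≈ 23.35 m.
Near limit Dn = s·(H − f)/(H + s − 2f) = 7550 × (23347.3 − 14) / (23347.3 + 7550 − 2 × 14) = 7550 × 23333.3 / 30869.3 ≈ 5706.9 mm.
Far limit Df = s·(H − f)/(H − s) = 7550 × (23347.3 − 14) / (23347.3 − 7550) = 7550 × 23333.3 / 15797.3 ≈ 11151.7 mm.
Depth of field = Df − Dn = 11151.7 − 5706.9 ≈ 5444.8 mm ≈ 5.44 m.

5.44 m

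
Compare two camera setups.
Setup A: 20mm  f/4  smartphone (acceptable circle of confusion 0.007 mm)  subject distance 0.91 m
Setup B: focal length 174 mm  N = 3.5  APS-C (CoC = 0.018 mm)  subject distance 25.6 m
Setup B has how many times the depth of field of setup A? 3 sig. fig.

23.9

Setup A: H = 20²/(4×0.007) + 20 ≈ 14305.7 mm; DoF = Df − Dn = 970.46 − 856.63 ≈ 113.83 mm.
Setup B: H = 174²/(3.5×0.018) + 174 ≈ 480745.4 mm; DoF = Df − Dn = 27030.1 − 24313.6 ≈ 2716.5 mm.
Ratio = 2716.5 / 113.83 ≈ 23.9.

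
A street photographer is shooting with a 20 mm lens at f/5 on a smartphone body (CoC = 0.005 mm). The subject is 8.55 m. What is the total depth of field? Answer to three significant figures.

12.7 m

Hyperfocal distance H = f²/(N·c) + f = 20²/(5 × 0.005) + 20 = 400/0.025 + 20 ≈ 16020.0 mm ≈ 16.02 m.
Near limit Dn = s·(H − f)/(H + s − 2f) = 8550 × (16020.0 − 20) / (16020.0 + 8550 − 2 × 20) = 8550 × 16000.0 / 24530.0 ≈ 5577 mm.
Far limit Df = s·(H − f)/(H − s) = 8550 × (16020.0 − 20) / (16020.0 − 8550) = 8550 × 16000.0 / 7470.0 ≈ 18313 mm.
Depth of field = Df − Dn = 18313 − 5577 ≈ 12736 mm ≈ 12.7 m.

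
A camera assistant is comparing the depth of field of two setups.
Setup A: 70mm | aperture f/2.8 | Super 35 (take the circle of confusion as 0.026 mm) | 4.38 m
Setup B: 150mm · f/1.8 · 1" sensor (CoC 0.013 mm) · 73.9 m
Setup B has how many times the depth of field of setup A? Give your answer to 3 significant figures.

Setup A: H = 70²/(2.8×0.026) + 70 ≈ 67377.7 mm; DoF = Df − Dn = 4679.66 − 4116.41 ≈ 563.25 mm.
Setup B: H = 150²/(1.8×0.013) + 150 ≈ 961688.5 mm; DoF = Df − Dn = 80039 − 68636 ≈ 11403 mm.
Ratio = 11403 / 563.25 ≈ 20.2.

20.2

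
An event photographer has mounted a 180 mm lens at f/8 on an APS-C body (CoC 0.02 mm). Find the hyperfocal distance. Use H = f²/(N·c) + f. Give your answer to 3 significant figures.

Hyperfocal distance H = f²/(N·c) + f = 180²/(8 × 0.02) + 180 = 32400/0.16 + 180 ≈ 202680.0 mm ≈ 203 m.

203 m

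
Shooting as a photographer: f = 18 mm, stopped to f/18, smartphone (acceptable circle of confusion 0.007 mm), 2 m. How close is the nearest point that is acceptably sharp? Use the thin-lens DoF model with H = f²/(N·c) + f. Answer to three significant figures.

Hyperfocal distance H = f²/(N·c) + f = 18²/(18 × 0.007) + 18 = 324/0.126 + 18 ≈ 2589.4 mm ≈ 2.589 m.
Near limit Dn = s·(H − f)/(H + s − 2f) = 2000 × (2589.4 − 18) / (2589.4 + 2000 − 2 × 18) = 2000 × 2571.4 / 4553.4 ≈ 1129.4 mm ≈ 1.13 m.

1.13 m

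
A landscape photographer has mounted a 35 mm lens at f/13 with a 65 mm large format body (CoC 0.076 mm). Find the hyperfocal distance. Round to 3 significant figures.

Hyperfocal distance H = f²/(N·c) + f = 35²/(13 × 0.076) + 35 = 1225/0.988 + 35 ≈ 1274.9 mm ≈ 1.27 m.

1.27 m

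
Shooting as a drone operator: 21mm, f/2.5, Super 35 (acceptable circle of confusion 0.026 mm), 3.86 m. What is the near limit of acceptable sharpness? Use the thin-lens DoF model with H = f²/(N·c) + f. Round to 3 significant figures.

Hyperfocal distance H = f²/(N·c) + f = 21²/(2.5 × 0.026) + 21 = 441/0.065 + 21 ≈ 6805.6 mm ≈ 6.806 m.
Near limit Dn = s·(H − f)/(H + s − 2f) = 3860 × (6805.6 − 21) / (6805.6 + 3860 − 2 × 21) = 3860 × 6784.6 / 10623.6 ≈ 2465.1 mm ≈ 2.47 m.

2.47 m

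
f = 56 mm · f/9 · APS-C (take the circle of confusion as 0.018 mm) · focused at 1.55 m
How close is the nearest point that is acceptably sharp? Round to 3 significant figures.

1.44 m

Hyperfocal distance H = f²/(N·c) + f = 56²/(9 × 0.018) + 56 = 3136/0.162 + 56 ≈ 19414.0 mm ≈ 19.41 m.
Near limit Dn = s·(H − f)/(H + s − 2f) = 1550 × (19414.0 − 56) / (19414.0 + 1550 − 2 × 56) = 1550 × 19358.0 / 20852.0 ≈ 1438.9 mm ≈ 1.44 m.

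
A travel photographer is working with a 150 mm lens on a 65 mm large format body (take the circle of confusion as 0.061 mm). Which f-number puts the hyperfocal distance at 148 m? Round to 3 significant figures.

f/2.49

Rearrange H = f²/(N·c) + f for N: N = f² / ((H − f)·c).
N = 150² / ((148000 − 150) × 0.061) = 22500 / 9019 ≈ 2.49.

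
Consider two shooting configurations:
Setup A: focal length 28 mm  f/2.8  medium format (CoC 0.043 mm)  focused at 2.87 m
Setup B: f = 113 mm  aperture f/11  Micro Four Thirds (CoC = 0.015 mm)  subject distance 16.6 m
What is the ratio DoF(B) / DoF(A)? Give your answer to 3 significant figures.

Setup A: H = 28²/(2.8×0.043) + 28 ≈ 6539.6 mm; DoF = Df − Dn = 5092.7 − 1998.0 ≈ 3094.7 mm.
Setup B: H = 113²/(11×0.015) + 113 ≈ 77500.9 mm; DoF = Df − Dn = 21093.9 − 13684.6 ≈ 7409.3 mm.
Ratio = 7409.3 / 3094.7 ≈ 2.39.

2.39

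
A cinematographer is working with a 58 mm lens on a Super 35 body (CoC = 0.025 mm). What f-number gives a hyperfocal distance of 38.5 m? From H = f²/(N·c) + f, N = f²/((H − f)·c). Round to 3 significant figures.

f/3.50

Rearrange H = f²/(N·c) + f for N: N = f² / ((H − f)·c).
N = 58² / ((38500 − 58) × 0.025) = 3364 / 961.1 ≈ 3.50.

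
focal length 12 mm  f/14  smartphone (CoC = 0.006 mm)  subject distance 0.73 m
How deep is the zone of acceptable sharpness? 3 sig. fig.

Hyperfocal distance H = f²/(N·c) + f = 12²/(14 × 0.006) + 12 = 144/0.084 + 12 ≈ 1726.3 mm ≈ 1.726 m.
Near limit Dn = s·(H − f)/(H + s − 2f) = 730 × (1726.3 − 12) / (1726.3 + 730 − 2 × 12) = 730 × 1714.3 / 2432.3 ≈ 514.51 mm.
Far limit Df = s·(H − f)/(H − s) = 730 × (1726.3 − 12) / (1726.3 − 730) = 730 × 1714.3 / 996.3 ≈ 1256.09 mm.
Depth of field = Df − Dn = 1256.09 − 514.51 ≈ 741.58 mm ≈ 0.742 m.

0.742 m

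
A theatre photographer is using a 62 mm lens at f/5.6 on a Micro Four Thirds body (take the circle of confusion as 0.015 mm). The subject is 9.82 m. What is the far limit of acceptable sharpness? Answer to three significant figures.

12.5 m

Hyperfocal distance H = f²/(N·c) + f = 62²/(5.6 × 0.015) + 62 = 3844/0.084 + 62 ≈ 45823.9 mm ≈ 45.82 m.
Far limit Df = s·(H − f)/(H − s) = 9820 × (45823.9 − 62) / (45823.9 − 9820) = 9820 × 45761.9 / 36003.9 ≈ 12481 mm ≈ 12.5 m.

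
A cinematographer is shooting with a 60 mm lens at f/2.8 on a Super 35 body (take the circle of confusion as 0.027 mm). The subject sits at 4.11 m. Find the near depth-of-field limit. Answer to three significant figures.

Hyperfocal distance H = f²/(N·c) + f = 60²/(2.8 × 0.027) + 60 = 3600/0.0756 + 60 ≈ 47679.0 mm ≈ 47.68 m.
Near limit Dn = s·(H − f)/(H + s − 2f) = 4110 × (47679.0 − 60) / (47679.0 + 4110 − 2 × 60) = 4110 × 47619.0 / 51669.0 ≈ 3787.8 mm ≈ 3.79 m.

3.79 m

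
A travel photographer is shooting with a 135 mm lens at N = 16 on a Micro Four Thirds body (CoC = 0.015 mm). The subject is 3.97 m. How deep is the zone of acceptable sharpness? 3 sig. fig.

Hyperfocal distance H = f²/(N·c) + f = 135²/(16 × 0.015) + 135 = 18225/0.24 + 135 ≈ 76072.5 mm ≈ 76.07 m.
Near limit Dn = s·(H − f)/(H + s − 2f) = 3970 × (76072.5 − 135) / (76072.5 + 3970 − 2 × 135) = 3970 × 75937.5 / 79772.5 ≈ 3779.15 mm.
Far limit Df = s·(H − f)/(H − s) = 3970 × (76072.5 − 135) / (76072.5 − 3970) = 3970 × 75937.5 / 72102.5 ≈ 4181.16 mm.
Depth of field = Df − Dn = 4181.16 − 3779.15 ≈ 402.01 mm.

402 mm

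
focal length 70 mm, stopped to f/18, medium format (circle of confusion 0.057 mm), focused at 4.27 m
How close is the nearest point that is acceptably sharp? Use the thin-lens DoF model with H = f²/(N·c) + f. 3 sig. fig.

Hyperfocal distance H = f²/(N·c) + f = 70²/(18 × 0.057) + 70 = 4900/1.026 + 70 ≈ 4845.8 mm ≈ 4.846 m.
Near limit Dn = s·(H − f)/(H + s − 2f) = 4270 × (4845.8 − 70) / (4845.8 + 4270 − 2 × 70) = 4270 × 4775.8 / 8975.8 ≈ 2272.0 mm ≈ 2.27 m.

2.27 m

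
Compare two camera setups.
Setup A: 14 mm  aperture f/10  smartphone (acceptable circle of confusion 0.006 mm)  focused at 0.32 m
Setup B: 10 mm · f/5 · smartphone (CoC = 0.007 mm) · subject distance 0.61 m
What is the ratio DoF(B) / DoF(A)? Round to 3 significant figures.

Setup A: H = 14²/(10×0.006) + 14 ≈ 3280.7 mm; DoF = Df − Dn = 353.074 − 292.592 ≈ 60.482 mm.
Setup B: H = 10²/(5×0.007) + 10 ≈ 2867.1 mm; DoF = Df − Dn = 772.15 − 504.13 ≈ 268.02 mm.
Ratio = 268.02 / 60.482 ≈ 4.43.

4.43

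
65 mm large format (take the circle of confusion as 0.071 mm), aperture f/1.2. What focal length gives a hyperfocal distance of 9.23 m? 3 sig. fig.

28.0 mm

From H = f²/(N·c) + f, with f ≪ H: f ≈ √(H·N·c) = √(9230 × 1.2 × 0.071) = √786.40 ≈ 28.04 mm.
The +f correction barely moves this — solving exactly, f² + N·c·f − N·c·H = 0 ⇒ f = (−N·c + √((N·c)² + 4·N·c·H))/2 = (−0.0852 + √3145.6)/2 ≈ 28.000 mm, so f ≈ 28.0 mm.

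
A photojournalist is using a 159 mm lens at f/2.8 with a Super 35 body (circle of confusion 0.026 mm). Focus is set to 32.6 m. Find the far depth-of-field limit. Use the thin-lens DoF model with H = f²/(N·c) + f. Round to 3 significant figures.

36.0 m

Hyperfocal distance H = f²/(N·c) + f = 159²/(2.8 × 0.026) + 159 = 25281/0.0728 + 159 ≈ 347425.5 mm ≈ 347.4 m.
Far limit Df = s·(H − f)/(H − s) = 32600 × (347425.5 − 159) / (347425.5 − 32600) = 32600 × 347266.5 / 314825.5 ≈ 35959 mm ≈ 36.0 m.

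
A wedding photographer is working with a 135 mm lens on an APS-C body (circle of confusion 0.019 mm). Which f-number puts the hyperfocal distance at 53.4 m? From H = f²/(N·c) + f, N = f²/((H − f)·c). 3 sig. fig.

Rearrange H = f²/(N·c) + f for N: N = f² / ((H − f)·c).
N = 135² / ((53400 − 135) × 0.019) = 18225 / 1012 ≈ 18.

f/18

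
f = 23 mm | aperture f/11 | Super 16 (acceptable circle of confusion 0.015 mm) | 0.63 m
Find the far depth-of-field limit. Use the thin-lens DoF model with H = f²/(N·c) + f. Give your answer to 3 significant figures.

0.777 m

Hyperfocal distance H = f²/(N·c) + f = 23²/(11 × 0.015) + 23 = 529/0.165 + 23 ≈ 3229.1 mm ≈ 3.229 m.
Far limit Df = s·(H − f)/(H − s) = 630 × (3229.1 − 23) / (3229.1 − 630) = 630 × 3206.1 / 2599.1 ≈ 777.13 mm ≈ 0.777 m.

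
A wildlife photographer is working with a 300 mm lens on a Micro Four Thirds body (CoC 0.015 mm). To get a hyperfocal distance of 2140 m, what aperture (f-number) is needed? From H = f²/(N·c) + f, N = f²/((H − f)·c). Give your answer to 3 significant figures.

Rearrange H = f²/(N·c) + f for N: N = f² / ((H − f)·c).
N = 300² / ((2140000 − 300) × 0.015) = 90000 / 32096 ≈ 2.80.

f/2.80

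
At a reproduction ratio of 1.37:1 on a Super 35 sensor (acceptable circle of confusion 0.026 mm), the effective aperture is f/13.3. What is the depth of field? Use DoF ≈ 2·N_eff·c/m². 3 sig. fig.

At magnification m, DoF ≈ 2·N_eff·c/m² = 2 × 13.3 × 0.026 / 1.37² = 0.6916 / 1.877 ≈ 0.368 mm.

0.368 mm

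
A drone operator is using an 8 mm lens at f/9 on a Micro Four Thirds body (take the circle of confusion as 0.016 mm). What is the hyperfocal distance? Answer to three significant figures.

452 mm

Hyperfocal distance H = f²/(N·c) + f = 8²/(9 × 0.016) + 8 = 64/0.144 + 8 ≈ 452.4 mm ≈ 0.452 m.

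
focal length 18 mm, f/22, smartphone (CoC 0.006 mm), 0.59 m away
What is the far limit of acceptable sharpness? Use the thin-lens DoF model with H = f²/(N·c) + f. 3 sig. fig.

0.769 m

Hyperfocal distance H = f²/(N·c) + f = 18²/(22 × 0.006) + 18 = 324/0.132 + 18 ≈ 2472.5 mm ≈ 2.473 m.
Far limit Df = s·(H − f)/(H − s) = 590 × (2472.5 − 18) / (2472.5 − 590) = 590 × 2454.5 / 1882.5 ≈ 769.27 mm ≈ 0.769 m.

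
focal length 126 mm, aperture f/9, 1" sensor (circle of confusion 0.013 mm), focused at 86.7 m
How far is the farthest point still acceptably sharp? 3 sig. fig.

Hyperfocal distance H = f²/(N·c) + f = 126²/(9 × 0.013) + 126 = 15876/0.117 + 126 ≈ 135818.3 mm ≈ 135.8 m.
Far limit Df = s·(H − f)/(H − s) = 86700 × (135818.3 − 126) / (135818.3 − 86700) = 86700 × 135692.3 / 49118.3 ≈ 239514 mm ≈ 240 m.

240 m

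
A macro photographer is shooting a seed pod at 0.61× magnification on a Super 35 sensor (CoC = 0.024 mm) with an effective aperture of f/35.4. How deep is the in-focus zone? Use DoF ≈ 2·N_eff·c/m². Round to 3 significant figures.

4.57 mm

At magnification m, DoF ≈ 2·N_eff·c/m² = 2 × 35.4 × 0.024 / 0.61² = 1.699 / 0.3721 ≈ 4.57 mm.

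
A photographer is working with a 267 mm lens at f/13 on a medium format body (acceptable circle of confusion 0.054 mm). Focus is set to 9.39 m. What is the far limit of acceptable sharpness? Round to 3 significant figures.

Hyperfocal distance H = f²/(N·c) + f = 267²/(13 × 0.054) + 267 = 71289/0.702 + 267 ≈ 101818.3 mm ≈ 101.8 m.
Far limit Df = s·(H − f)/(H − s) = 9390 × (101818.3 − 267) / (101818.3 − 9390) = 9390 × 101551.3 / 92428.3 ≈ 10317 mm ≈ 10.3 m.

10.3 m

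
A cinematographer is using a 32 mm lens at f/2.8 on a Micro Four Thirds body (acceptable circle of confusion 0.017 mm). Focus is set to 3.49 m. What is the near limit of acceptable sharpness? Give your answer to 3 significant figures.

3.01 m

Hyperfocal distance H = f²/(N·c) + f = 32²/(2.8 × 0.017) + 32 = 1024/0.0476 + 32 ≈ 21544.6 mm ≈ 21.54 m.
Near limit Dn = s·(H − f)/(H + s − 2f) = 3490 × (21544.6 − 32) / (21544.6 + 3490 − 2 × 32) = 3490 × 21512.6 / 24970.6 ≈ 3006.7 mm ≈ 3.01 m.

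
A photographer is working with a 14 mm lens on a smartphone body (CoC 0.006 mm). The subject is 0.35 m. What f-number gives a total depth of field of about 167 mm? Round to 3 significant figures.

f/22

Write h = H − f = f²/(N·c). The thin-lens limits are Dn = s·h/(h + (s−f)) and Df = s·h/(h − (s−f)), so DoF = Df − Dn = 2·s·(s−f)·h / (h² − (s−f)²).
That is a quadratic in h: DoF·h² − 2·s·(s−f)·h − DoF·(s−f)² = 0 ⇒ h = (s−f)·(s + √(s² + DoF²)) / DoF = 336 × (350 + √(350² + 167²)) / 167 = 336 × (350 + 387.800) / 167 ≈ 1484.4 mm.
Then N = f²/(c·h) = 14² / (0.006 × 1484.4) = 196 / 8.9066 ≈ 22.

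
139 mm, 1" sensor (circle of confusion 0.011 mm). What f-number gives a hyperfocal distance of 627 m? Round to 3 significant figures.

f/2.80

Rearrange H = f²/(N·c) + f for N: N = f² / ((H − f)·c).
N = 139² / ((627000 − 139) × 0.011) = 19321 / 6895 ≈ 2.80.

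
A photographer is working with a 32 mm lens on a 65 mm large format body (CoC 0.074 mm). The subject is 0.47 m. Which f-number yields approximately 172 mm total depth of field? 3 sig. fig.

f/5.60

Write h = H − f = f²/(N·c). The thin-lens limits are Dn = s·h/(h + (s−f)) and Df = s·h/(h − (s−f)), so DoF = Df − Dn = 2·s·(s−f)·h / (h² − (s−f)²).
That is a quadratic in h: DoF·h² − 2·s·(s−f)·h − DoF·(s−f)² = 0 ⇒ h = (s−f)·(s + √(s² + DoF²)) / DoF = 438 × (470 + √(470² + 172²)) / 172 = 438 × (470 + 500.484) / 172 ≈ 2471.3 mm.
Then N = f²/(c·h) = 32² / (0.074 × 2471.3) = 1024 / 182.88 ≈ 5.60.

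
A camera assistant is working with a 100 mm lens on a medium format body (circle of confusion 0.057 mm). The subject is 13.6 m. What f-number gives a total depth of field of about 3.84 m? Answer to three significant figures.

Write h = H − f = f²/(N·c). The thin-lens limits are Dn = s·h/(h + (s−f)) and Df = s·h/(h − (s−f)), so DoF = Df − Dn = 2·s·(s−f)·h / (h² − (s−f)²).
That is a quadratic in h: DoF·h² − 2·s·(s−f)·h − DoF·(s−f)² = 0 ⇒ h = (s−f)·(s + √(s² + DoF²)) / DoF = 13500 × (13600 + √(13600² + 3840²)) / 3840 = 13500 × (13600 + 14131.7) / 3840 ≈ 97494 mm.
Then N = f²/(c·h) = 100² / (0.057 × 97494) = 10000 / 5557.2 ≈ 1.80.

f/1.80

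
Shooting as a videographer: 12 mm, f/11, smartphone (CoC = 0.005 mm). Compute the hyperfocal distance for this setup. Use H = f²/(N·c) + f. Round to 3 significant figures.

Hyperfocal distance H = f²/(N·c) + f = 12²/(11 × 0.005) + 12 = 144/0.055 + 12 ≈ 2630.2 mm ≈ 2.63 m.

2.63 m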